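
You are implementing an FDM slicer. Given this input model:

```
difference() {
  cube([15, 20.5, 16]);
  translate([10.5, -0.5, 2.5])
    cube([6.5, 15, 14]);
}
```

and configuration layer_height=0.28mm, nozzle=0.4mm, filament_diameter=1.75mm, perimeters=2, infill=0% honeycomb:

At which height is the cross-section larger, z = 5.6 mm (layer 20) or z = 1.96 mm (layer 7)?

Layer 20 (z = 5.6): the 15×20.5 cube contributes its full rectangle (area 307.50 mm²); the 6.5×15 cube at (10.5, -0.5) contributes its full rectangle (area 97.50 mm²); Subtracting the remaining from the first: starting from the 15×20.5 cube (307.50 mm²), the 6.5×15 cube at (10.5, -0.5) partially overlaps it — only the 65.25 mm² overlap (of its 97.50 mm²) is removed, clipping the outline — area = 242.25 mm². So its area = 242.25 mm². Layer 7 (z = 1.96): the cube (footprint 15×20.5) is included at this height (area 307.50 mm²); the cube at (10.5, -0.5) is not intersected at this z (z outside [2.5, 16.5]); Taking the first minus the rest: none of the subtracted shapes is present at this height, so the 15×20.5 cube is unchanged — area = 307.50 mm². So its area = 307.50 mm². Layer 7 is larger (307.50 vs 242.25 mm²).

layer 7 (z = 1.96 mm)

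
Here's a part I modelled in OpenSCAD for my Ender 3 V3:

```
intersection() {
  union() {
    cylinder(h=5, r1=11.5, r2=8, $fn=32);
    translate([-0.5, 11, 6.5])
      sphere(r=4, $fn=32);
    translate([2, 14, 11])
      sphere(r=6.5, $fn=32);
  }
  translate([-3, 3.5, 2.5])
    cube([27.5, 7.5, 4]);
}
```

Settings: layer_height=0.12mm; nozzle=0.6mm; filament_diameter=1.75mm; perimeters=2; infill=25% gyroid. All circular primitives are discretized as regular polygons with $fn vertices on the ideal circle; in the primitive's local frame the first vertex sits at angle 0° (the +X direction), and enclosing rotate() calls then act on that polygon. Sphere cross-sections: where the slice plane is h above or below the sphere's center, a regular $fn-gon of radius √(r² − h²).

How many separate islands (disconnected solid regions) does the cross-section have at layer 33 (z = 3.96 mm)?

1

At z = 3.96 mm: the cone contributes a regular 32-gon of circumradius 8.728 (interpolated between r1=11.5 and r2=8 at t=0.792); the r=4 sphere at (-0.5, 11) contributes a regular 32-gon of circumradius √(4²−2.54²) = 3.090; the sphere at (2, 14) does not reach this height (|z−center|=7.040 > r=6.5); Merging all regions: the regions partially overlap (shared area 1.87 mm²), so overlapping operands fuse into one piece — 1 connected region; the 27.5×7.5 cube at (-3, 3.5) contributes its full rectangle; Taking the intersection: the 27.5×7.5 cube at (-3, 3.5) partially overlaps the result so far; clipping to the common part keeps 57.22 mm² — 1 connected region. Overall, the cross-section is a single solid region. Island count = 1.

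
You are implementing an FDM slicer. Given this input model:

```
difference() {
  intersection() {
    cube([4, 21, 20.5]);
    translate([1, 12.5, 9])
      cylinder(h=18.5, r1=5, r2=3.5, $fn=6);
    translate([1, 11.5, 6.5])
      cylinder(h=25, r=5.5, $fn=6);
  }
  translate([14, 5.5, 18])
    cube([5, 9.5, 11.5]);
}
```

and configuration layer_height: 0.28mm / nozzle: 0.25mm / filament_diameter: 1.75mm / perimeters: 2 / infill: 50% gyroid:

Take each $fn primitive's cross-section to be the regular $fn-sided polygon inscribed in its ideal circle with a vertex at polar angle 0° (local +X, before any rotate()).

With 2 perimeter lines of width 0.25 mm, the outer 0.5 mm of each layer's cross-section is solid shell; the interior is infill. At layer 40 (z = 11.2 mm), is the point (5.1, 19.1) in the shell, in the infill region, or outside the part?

At z = 11.2 mm: the 4×21 cube contributes its full rectangle; the cone at (1, 12.5) contributes a regular 6-gon of circumradius 4.822 (interpolated between r1=5 and r2=3.5 at t=0.119); the cylinder at (1, 11.5): section is a regular 6-gon, circumradius r=5.5; Keeping only the common overlap: the cone at (1, 12.5) partially overlaps the 4×21 cube; clipping to the common part keeps 32.80 mm²; the r=5.5 cylinder at (1, 11.5) partially overlaps the running intersection; clipping to the common part keeps 31.35 mm² — 1 connected region; the cube at (14, 5.5) does not reach this height (z outside [18, 29.5]); After the difference (first − rest): none of the subtracted shapes is present at this height, so that combined region is unchanged — 1 connected region. Overall, the cross-section is a single solid region. The nearest boundary edge runs (0.00, 16.26)→(3.65, 16.26); distance from the point to it = 3.19 mm. The point is not inside any of the regions above, so it lies outside the cross-section (3.19 mm from the nearest boundary).

outside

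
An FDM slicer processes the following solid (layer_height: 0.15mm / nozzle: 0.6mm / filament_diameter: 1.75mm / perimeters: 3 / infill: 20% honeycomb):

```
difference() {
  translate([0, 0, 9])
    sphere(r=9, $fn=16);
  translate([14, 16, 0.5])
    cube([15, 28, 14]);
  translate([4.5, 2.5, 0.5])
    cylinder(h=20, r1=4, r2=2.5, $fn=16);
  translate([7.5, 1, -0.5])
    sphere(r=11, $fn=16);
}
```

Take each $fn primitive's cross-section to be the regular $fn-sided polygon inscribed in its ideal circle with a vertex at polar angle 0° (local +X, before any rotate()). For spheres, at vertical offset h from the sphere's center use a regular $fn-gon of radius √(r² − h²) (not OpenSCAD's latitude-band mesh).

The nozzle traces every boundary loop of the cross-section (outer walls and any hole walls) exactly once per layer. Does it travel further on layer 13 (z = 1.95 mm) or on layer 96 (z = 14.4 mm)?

Layer 13 (z = 1.95): the r=9 sphere slices to a regular 16-gon of circumradius 5.594 (√(r²−h²) with h=7.05 from center) (perimeter = 2·16·5.594·sin(180°/16) = 34.93 mm); the cube at (14, 16) is present — its section is the full 15×28 rectangle (perimeter 86.00 mm); the cone at (4.5, 2.5) contributes a regular 16-gon of circumradius 3.891 (interpolated between r1=4 and r2=2.5 at t=0.072) (perimeter = 2·16·3.891·sin(180°/16) = 24.29 mm); the r=11 sphere at (7.5, 1) slices to a regular 16-gon of circumradius 10.724 (√(r²−h²) with h=2.45 from center) (perimeter = 2·16·10.724·sin(180°/16) = 66.95 mm); Taking the first minus the rest: starting from the r=9 sphere, the 15×28 cube at (14, 16) misses the remaining region (no effect); the cone at (4.5, 2.5) partially overlaps it — only the 22.46 mm² overlap (of its 46.36 mm²) is removed, clipping the outline; the r=11 sphere at (7.5, 1) partially overlaps it — only the 53.01 mm² overlap (of its 352.06 mm²) is removed, clipping the outline — boundary = 25.08 mm. So its perimeter = 25.08 mm. Layer 96 (z = 14.4): the sphere: section is a regular 16-gon, circumradius = √(r²−h²) = √(9²−5.4²) = 7.200 (perimeter = 2·16·7.200·sin(180°/16) = 44.95 mm); the cube at (14, 16) (footprint 15×28) is included at this height (perimeter 86.00 mm); the cone at (4.5, 2.5) contributes a regular 16-gon of circumradius 2.958 (interpolated between r1=4 and r2=2.5 at t=0.695) (perimeter = 2·16·2.958·sin(180°/16) = 18.46 mm); the sphere at (7.5, 1) does not reach this height (|z−center|=14.900 > r=11); Taking the first minus the rest: starting from the r=9 sphere, the 15×28 cube at (14, 16) misses the remaining region (no effect); the cone at (4.5, 2.5) partially overlaps it — only the 23.31 mm² overlap (of its 26.78 mm²) is removed, clipping the outline — boundary = 52.06 mm. So its perimeter = 52.06 mm. Layer 96 is larger (52.06 vs 25.08 mm).

layer 96 (z = 14.4 mm)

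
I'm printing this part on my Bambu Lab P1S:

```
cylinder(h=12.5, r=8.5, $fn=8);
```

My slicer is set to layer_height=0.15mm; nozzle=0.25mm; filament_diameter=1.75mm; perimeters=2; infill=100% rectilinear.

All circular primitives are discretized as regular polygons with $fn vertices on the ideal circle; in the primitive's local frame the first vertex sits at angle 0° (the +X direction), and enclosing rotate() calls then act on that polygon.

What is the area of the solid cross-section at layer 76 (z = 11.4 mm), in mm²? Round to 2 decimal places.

204.35 mm²

At z = 11.4 mm: the r=8.5 cylinder gives a regular 8-gon of circumradius 8.5 (constant along its height) (area = (8/2)·8.500²·sin(360°/8) = 204.35 mm²). Overall, the cross-section is a single solid region. Net area = 204.35 mm².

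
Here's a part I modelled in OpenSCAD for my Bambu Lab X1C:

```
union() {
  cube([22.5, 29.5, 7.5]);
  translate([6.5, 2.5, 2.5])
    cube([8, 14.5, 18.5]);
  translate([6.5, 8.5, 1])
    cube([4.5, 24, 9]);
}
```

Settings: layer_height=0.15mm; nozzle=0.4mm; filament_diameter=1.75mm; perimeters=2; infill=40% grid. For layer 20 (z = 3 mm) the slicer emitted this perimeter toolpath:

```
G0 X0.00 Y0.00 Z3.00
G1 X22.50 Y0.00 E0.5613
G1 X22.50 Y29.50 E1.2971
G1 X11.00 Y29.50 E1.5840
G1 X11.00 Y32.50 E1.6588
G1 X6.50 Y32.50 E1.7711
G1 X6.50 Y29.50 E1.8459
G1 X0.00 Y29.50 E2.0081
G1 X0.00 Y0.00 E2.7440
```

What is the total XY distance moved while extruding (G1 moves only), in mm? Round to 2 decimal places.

110.00 mm

Sum the Euclidean lengths of each G1 segment: total = 110.00 mm.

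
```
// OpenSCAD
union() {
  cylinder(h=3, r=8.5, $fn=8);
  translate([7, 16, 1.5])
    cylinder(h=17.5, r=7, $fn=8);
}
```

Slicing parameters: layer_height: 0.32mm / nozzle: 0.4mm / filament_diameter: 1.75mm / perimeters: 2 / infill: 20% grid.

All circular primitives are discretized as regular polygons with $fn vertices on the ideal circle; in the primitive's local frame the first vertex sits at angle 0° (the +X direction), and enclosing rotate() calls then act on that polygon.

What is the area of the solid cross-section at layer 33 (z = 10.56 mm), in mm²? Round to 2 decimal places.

At z = 10.56 mm: the cylinder does not reach this height (z outside [0, 3]); the cylinder at (7, 16): section is a regular 8-gon, circumradius r=7 (area = (8/2)·7.000²·sin(360°/8) = 138.59 mm²); Taking the union: only the r=7 cylinder at (7, 16) is present, so the union is just that shape — area = 138.59 mm². Overall, the cross-section is a single solid region. Net area = 138.59 mm².

138.59 mm²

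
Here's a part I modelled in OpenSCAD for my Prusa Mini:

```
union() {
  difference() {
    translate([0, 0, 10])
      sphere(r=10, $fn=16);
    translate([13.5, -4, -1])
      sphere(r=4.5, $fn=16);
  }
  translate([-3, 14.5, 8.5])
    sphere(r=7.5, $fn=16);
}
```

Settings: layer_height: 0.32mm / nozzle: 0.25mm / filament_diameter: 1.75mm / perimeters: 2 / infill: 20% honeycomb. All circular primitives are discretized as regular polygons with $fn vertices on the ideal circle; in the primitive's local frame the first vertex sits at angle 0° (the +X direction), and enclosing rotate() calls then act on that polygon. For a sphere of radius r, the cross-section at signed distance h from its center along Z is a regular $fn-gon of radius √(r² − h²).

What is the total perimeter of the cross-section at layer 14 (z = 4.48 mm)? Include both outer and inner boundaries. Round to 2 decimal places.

At z = 4.48 mm: the r=10 sphere contributes a regular 16-gon of circumradius √(10²−5.52²) = 8.338 (perimeter = 2·16·8.338·sin(180°/16) = 52.06 mm); the sphere at (13.5, -4) is absent (|z−center|=5.480 > r=4.5); After the difference (first − rest): none of the subtracted shapes is present at this height, so the r=10 sphere is unchanged — boundary = 52.06 mm; the r=7.5 sphere at (-3, 14.5) contributes a regular 16-gon of circumradius √(7.5²−4.02²) = 6.332 (perimeter = 2·16·6.332·sin(180°/16) = 39.53 mm); Combining (union): the 2 present regions are separate (no shared area or edge), so areas and boundary lengths simply add and each stays a separate island — boundary = 91.58 mm. Overall, the cross-section has 2 separate islands. Total boundary length (outer) = 91.58 mm.

91.58 mm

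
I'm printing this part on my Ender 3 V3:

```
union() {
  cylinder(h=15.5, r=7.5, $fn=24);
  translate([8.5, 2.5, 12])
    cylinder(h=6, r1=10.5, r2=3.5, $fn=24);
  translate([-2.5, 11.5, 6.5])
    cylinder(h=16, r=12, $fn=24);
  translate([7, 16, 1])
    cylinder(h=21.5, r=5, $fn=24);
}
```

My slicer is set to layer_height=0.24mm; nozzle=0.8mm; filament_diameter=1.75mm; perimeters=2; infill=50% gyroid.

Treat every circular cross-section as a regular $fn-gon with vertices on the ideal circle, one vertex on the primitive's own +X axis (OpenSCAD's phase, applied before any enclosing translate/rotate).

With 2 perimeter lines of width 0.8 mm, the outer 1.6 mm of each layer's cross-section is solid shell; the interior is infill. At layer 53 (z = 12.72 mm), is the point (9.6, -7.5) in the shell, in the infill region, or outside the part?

outside

At z = 12.72 mm: the cylinder: section is a regular 24-gon, circumradius r=7.5; the cone at (8.5, 2.5) contributes a regular 24-gon of circumradius 9.660 (interpolated between r1=10.5 and r2=3.5 at t=0.120); the cylinder at (-2.5, 11.5): section is a regular 24-gon, circumradius r=12; the r=5 cylinder at (7, 16) gives a regular 24-gon of circumradius 5 (constant along its height); Merging all regions: the regions partially overlap (shared area 253.00 mm²), so overlapping operands fuse into one piece — 1 connected region. Overall, the cross-section is a single solid region. The nearest boundary edge runs (11.00, -6.83)→(8.50, -7.16); distance from the point to it = 0.48 mm. The point is not inside any of the regions above, so it lies outside the cross-section (0.48 mm from the nearest boundary).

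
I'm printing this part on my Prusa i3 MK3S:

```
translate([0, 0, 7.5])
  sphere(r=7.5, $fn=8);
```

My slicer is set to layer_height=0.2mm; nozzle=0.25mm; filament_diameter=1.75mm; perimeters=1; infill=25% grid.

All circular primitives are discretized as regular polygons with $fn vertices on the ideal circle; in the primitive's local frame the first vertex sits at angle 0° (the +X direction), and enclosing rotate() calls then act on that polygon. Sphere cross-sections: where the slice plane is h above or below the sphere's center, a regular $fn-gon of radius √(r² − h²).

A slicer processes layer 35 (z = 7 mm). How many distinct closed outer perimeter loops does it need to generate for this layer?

At z = 7 mm: the sphere: section is a regular 8-gon, circumradius = √(r²−h²) = √(7.5²−0.5²) = 7.483. The result has 1 disconnected region.

1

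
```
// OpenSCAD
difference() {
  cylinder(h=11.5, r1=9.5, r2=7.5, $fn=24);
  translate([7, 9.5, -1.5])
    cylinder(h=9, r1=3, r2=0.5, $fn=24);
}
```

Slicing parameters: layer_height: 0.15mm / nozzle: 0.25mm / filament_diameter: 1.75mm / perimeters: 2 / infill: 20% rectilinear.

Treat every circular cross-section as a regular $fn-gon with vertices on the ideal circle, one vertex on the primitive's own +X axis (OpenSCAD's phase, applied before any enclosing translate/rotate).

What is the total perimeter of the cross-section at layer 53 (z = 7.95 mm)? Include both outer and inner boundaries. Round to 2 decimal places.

At z = 7.95 mm: the cone contributes a regular 24-gon of circumradius 8.117 (interpolated between r1=9.5 and r2=7.5 at t=0.691) (perimeter = 2·24·8.117·sin(180°/24) = 50.86 mm); the cone at (7, 9.5) is not intersected at this z (z outside [-1.5, 7.5]); Subtracting the remaining from the first: none of the subtracted shapes is present at this height, so the cone is unchanged — boundary = 50.86 mm. Overall, the cross-section is a single solid region. Total boundary length (outer) = 50.86 mm.

50.86 mm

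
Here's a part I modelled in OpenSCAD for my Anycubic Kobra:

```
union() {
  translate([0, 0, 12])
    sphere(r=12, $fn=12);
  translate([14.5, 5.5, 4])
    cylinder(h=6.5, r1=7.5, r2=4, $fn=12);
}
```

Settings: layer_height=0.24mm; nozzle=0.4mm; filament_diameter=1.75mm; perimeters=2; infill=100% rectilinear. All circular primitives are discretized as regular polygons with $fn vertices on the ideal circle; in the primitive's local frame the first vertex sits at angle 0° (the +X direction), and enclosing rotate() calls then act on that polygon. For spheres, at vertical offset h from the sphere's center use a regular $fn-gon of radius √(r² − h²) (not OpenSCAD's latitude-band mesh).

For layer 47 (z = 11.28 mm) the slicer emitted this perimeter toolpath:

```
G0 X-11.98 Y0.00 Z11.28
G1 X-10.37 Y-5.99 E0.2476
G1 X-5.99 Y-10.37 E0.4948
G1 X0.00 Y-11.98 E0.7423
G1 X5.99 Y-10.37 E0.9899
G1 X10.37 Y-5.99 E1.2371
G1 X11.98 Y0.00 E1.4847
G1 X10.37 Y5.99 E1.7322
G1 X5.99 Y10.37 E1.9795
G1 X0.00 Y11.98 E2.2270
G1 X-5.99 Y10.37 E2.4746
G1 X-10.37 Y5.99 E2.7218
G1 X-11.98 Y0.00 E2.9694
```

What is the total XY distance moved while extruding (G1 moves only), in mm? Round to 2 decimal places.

Sum the Euclidean lengths of each G1 segment: total = 74.40 mm.

74.40 mm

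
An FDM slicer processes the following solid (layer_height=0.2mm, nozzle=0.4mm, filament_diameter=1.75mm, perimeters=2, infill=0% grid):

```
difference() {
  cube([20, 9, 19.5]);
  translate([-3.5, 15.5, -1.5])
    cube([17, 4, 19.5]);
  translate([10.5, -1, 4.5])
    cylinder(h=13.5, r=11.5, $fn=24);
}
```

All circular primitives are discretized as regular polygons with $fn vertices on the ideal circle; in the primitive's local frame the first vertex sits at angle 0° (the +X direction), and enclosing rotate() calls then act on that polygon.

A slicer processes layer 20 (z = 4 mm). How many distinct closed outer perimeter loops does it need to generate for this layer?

1

At z = 4 mm: the cube (footprint 20×9) is included at this height; the 17×4 cube at (-3.5, 15.5) contributes its full rectangle; the cylinder at (10.5, -1) is not intersected at this z (z outside [4.5, 18]); After the difference (first − rest): starting from the 20×9 cube, the 17×4 cube at (-3.5, 15.5) misses the remaining region (no effect) — 1 connected region. The result has 1 disconnected region.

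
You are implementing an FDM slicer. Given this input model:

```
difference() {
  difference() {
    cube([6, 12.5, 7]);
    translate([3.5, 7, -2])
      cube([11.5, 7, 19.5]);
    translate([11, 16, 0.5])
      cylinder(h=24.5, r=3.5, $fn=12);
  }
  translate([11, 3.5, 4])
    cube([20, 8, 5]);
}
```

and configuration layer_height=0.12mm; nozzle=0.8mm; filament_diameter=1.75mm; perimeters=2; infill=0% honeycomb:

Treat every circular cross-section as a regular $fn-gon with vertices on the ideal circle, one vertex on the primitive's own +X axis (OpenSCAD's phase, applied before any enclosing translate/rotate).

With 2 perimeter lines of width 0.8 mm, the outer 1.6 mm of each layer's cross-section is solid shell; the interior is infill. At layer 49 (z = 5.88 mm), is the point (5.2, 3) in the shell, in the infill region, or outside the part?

shell

At z = 5.88 mm: the 6×12.5 cube contributes its full rectangle; the 11.5×7 cube at (3.5, 7) contributes its full rectangle; the cylinder at (11, 16): section is a regular 12-gon, circumradius r=3.5; Subtracting the remaining from the first: starting from the 6×12.5 cube, the 11.5×7 cube at (3.5, 7) partially overlaps it — only the 13.75 mm² overlap (of its 80.50 mm²) is removed, clipping the outline; the r=3.5 cylinder at (11, 16) misses the remaining region (no effect) — 1 connected region; the cube at (11, 3.5) (footprint 20×8) is included at this height; After the difference (first − rest): starting from the result so far, the 20×8 cube at (11, 3.5) misses the remaining region (no effect) — 1 connected region. Overall, the cross-section is a single solid region. The nearest boundary edge runs (6.00, 7.00)→(6.00, 0.00); distance from the point to it = 0.80 mm. The point is inside the cross-section, 0.80 mm from the nearest boundary — within the 1.6 mm shell band (2 × 0.8).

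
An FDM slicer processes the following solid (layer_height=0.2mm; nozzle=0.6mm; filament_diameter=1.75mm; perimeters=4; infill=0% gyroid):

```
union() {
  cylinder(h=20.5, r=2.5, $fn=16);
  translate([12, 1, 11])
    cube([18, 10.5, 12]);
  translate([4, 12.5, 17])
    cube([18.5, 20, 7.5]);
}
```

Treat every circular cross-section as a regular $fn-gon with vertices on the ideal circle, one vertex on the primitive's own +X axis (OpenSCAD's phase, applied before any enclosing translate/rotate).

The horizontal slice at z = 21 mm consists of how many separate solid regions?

At z = 21 mm: the cylinder is absent (z outside [0, 20.5]); the 18×10.5 cube at (12, 1) contributes its full rectangle; the cube at (4, 12.5) is present — its section is the full 18.5×20 rectangle; Merging all regions: the 2 present regions are separate (no shared area or edge), so areas and boundary lengths simply add and each stays a separate island — 2 connected regions. The result has 2 disconnected regions.

2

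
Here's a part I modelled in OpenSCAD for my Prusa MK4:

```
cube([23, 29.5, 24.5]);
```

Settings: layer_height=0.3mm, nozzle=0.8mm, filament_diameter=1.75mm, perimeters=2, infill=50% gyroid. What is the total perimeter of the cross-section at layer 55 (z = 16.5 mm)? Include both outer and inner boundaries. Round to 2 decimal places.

105.00 mm

At z = 16.5 mm: the 23×29.5 cube contributes its full rectangle (perimeter 105.00 mm). Overall, the cross-section is a single solid region. Total boundary length (outer) = 105.00 mm.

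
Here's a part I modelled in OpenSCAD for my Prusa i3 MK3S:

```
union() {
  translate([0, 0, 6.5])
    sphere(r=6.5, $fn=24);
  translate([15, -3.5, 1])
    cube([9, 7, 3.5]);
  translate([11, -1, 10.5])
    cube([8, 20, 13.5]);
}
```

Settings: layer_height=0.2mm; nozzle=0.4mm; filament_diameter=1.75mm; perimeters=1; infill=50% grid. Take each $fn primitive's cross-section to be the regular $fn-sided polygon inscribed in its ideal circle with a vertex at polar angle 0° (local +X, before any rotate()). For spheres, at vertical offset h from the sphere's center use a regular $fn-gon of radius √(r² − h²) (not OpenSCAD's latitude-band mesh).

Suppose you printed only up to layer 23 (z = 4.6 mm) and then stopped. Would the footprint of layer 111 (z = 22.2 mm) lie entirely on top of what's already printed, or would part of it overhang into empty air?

part overhangs

Compare the two slices. At z = 4.6: the r=6.5 sphere slices to a regular 24-gon of circumradius 6.216 (√(r²−h²) with h=1.9 from center) (area = (24/2)·6.216²·sin(360°/24) = 120.01 mm²); the cube at (15, -3.5) is absent (z outside [1, 4.5]); the cube at (11, -1) is absent (z outside [10.5, 24]); Taking the union: only the r=6.5 sphere is present, so the union is just that shape — area = 120.01 mm². At z = 22.2: the sphere does not reach this height (|z−center|=15.700 > r=6.5); the cube at (15, -3.5) is absent (z outside [1, 4.5]); the cube at (11, -1) is present — its section is the full 8×20 rectangle (area 160.00 mm²); Taking the union: only the 8×20 cube at (11, -1) is present, so the union is just that shape — area = 160.00 mm². Checking containment: at z = 22.2 the cross-section extends beyond the z = 4.6 cross-section by about 160.00 mm².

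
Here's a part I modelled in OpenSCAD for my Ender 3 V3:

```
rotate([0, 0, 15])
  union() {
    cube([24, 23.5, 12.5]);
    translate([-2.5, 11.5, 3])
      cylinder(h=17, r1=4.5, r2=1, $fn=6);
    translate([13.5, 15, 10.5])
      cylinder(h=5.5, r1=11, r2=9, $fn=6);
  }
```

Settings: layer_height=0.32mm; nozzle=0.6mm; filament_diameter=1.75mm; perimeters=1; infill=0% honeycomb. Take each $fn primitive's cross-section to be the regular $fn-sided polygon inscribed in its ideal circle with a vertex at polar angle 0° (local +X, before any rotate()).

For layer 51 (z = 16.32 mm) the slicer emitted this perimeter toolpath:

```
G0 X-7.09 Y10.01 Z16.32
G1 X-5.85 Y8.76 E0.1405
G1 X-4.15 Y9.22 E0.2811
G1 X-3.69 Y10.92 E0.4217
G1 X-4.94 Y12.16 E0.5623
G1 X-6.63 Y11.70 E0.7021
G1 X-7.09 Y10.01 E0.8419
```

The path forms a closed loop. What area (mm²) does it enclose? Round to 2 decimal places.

8.03 mm²

Apply the shoelace formula to the sequence of (X, Y) vertices; enclosed area = 8.03 mm².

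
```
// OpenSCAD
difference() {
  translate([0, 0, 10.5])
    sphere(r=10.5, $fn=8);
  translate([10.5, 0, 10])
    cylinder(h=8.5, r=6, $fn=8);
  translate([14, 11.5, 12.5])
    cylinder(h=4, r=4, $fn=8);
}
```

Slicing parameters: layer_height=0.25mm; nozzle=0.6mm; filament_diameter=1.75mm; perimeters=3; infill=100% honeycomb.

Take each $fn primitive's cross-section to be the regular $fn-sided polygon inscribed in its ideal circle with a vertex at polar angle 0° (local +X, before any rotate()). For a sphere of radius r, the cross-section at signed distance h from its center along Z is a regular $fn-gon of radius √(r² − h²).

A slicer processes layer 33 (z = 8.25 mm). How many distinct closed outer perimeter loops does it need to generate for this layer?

At z = 8.25 mm: the sphere: section is a regular 8-gon, circumradius = √(r²−h²) = √(10.5²−2.25²) = 10.256; the cylinder at (10.5, 0) does not reach this height (z outside [10, 18.5]); the cylinder at (14, 11.5) is absent (z outside [12.5, 16.5]); After the difference (first − rest): none of the subtracted shapes is present at this height, so the r=10.5 sphere is unchanged — 1 connected region. The result has 1 disconnected region.

1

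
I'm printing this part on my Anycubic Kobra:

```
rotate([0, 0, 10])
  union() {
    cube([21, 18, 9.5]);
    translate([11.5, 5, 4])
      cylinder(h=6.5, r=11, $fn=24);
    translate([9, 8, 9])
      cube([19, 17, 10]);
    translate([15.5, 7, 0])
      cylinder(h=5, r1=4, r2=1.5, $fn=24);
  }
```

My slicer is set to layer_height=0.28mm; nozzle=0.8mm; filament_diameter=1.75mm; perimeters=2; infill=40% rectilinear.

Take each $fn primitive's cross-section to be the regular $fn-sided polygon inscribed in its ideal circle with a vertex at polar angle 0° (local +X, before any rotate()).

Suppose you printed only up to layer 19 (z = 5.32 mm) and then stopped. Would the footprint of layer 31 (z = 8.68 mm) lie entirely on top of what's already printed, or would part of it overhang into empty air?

Compare the two slices. At z = 5.32: the cube (footprint 21×18) is included at this height (area 378.00 mm²); the cylinder at (11.5, 5): section is a regular 24-gon, circumradius r=11 (area = (24/2)·11.000²·sin(360°/24) = 375.81 mm²); the cube at (9, 8) is not intersected at this z (z outside [9, 19]); the cone at (15.5, 7) is absent (z outside [0, 5]); Taking the union: the regions partially overlap — summed areas 753.81 mm² minus the doubly-counted overlap 282.84 mm² gives 470.97 mm² — area = 470.97 mm²; (whole slice rotated 10° about Z — lengths, areas and connectivity unchanged). At z = 8.68: the cube (footprint 21×18) is included at this height (area 378.00 mm²); the cylinder at (11.5, 5): section is a regular 24-gon, circumradius r=11 (area = (24/2)·11.000²·sin(360°/24) = 375.81 mm²); the cube at (9, 8) is not intersected at this z (z outside [9, 19]); the cone at (15.5, 7) does not reach this height (z outside [0, 5]); Merging all regions: the regions partially overlap — summed areas 753.81 mm² minus the doubly-counted overlap 282.84 mm² gives 470.97 mm² — area = 470.97 mm²; (whole slice rotated 10° about Z — lengths, areas and connectivity unchanged). Checking containment: the cross-section at z = 8.68 is a subset of the cross-section at z = 5.32.

entirely on top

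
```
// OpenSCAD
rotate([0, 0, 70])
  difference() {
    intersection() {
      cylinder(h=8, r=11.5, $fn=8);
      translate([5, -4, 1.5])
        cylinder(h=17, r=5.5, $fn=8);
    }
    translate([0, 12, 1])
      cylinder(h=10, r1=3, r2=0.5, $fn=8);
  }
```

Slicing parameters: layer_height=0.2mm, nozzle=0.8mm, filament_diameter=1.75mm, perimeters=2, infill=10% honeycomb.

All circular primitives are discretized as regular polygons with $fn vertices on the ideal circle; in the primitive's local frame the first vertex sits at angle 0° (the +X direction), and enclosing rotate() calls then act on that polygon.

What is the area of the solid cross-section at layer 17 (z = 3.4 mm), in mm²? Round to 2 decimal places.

82.41 mm²

At z = 3.4 mm: the cylinder: section is a regular 8-gon, circumradius r=11.5 (area = (8/2)·11.500²·sin(360°/8) = 374.06 mm²); the r=5.5 cylinder at (5, -4) contributes a regular 8-gon of circumradius 5.5 (area = (8/2)·5.500²·sin(360°/8) = 85.56 mm²); Taking the intersection: the r=5.5 cylinder at (5, -4) partially overlaps the r=11.5 cylinder; clipping to the common part keeps 82.41 mm² — area = 82.41 mm²; the cone at (0, 12) contributes a regular 8-gon of circumradius 2.400 (interpolated between r1=3 and r2=0.5 at t=0.240) (area = (8/2)·2.400²·sin(360°/8) = 16.29 mm²); Subtracting the remaining from the first: starting from that combined region (82.41 mm²), the cone at (0, 12) misses the remaining region (no effect) — area = 82.41 mm²; (rotated 70° about Z; rotation is an isometry so areas/perimeters/island counts are preserved). Overall, the cross-section is a single solid region. Net area = 82.41 mm².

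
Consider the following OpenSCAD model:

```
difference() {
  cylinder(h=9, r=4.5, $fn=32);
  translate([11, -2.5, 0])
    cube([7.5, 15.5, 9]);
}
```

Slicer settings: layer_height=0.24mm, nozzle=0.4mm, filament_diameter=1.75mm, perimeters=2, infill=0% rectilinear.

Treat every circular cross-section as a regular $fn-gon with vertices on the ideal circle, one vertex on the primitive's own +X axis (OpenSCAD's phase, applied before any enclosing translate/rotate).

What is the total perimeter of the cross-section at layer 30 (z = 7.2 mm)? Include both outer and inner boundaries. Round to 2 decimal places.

28.23 mm

At z = 7.2 mm: the r=4.5 cylinder contributes a regular 32-gon of circumradius 4.5 (perimeter = 2·32·4.500·sin(180°/32) = 28.23 mm); the 7.5×15.5 cube at (11, -2.5) contributes its full rectangle (perimeter 46.00 mm); Subtracting the remaining from the first: starting from the r=4.5 cylinder, the 7.5×15.5 cube at (11, -2.5) misses the remaining region (no effect) — boundary = 28.23 mm. Overall, the cross-section is a single solid region. Total boundary length (outer) = 28.23 mm.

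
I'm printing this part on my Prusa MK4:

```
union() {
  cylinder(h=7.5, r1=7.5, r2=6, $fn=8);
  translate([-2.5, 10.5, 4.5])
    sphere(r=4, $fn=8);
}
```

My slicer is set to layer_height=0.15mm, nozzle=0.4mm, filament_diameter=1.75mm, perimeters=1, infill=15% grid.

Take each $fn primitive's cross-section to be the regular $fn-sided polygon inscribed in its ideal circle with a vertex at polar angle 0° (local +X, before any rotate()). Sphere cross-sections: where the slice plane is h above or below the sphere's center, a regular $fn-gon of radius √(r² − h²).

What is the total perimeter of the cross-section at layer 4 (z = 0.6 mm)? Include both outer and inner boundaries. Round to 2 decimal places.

At z = 0.6 mm: the cone (r1=7.5→r2=6) has section circumradius 7.380 here — a regular 8-gon (perimeter = 2·8·7.380·sin(180°/8) = 45.19 mm); the sphere at (-2.5, 10.5): section is a regular 8-gon, circumradius = √(r²−h²) = √(4²−3.9²) = 0.889 (perimeter = 2·8·0.889·sin(180°/8) = 5.44 mm); Taking the union: the 2 present regions are separate (no shared area or edge), so areas and boundary lengths simply add and each stays a separate island — boundary = 50.63 mm. Overall, the cross-section has 2 separate islands. Total boundary length (outer) = 50.63 mm.

50.63 mm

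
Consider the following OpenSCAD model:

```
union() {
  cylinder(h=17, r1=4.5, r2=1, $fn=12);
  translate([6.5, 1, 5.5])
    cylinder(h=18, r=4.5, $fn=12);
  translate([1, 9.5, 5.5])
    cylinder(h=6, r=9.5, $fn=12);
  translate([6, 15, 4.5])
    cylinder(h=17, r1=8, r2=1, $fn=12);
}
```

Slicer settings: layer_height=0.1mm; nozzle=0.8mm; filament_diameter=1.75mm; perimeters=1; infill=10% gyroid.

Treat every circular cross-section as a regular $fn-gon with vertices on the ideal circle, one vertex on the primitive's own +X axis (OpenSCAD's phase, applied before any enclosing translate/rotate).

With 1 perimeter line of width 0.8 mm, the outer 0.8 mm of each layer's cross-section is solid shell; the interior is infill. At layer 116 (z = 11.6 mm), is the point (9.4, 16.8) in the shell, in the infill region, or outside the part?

At z = 11.6 mm: the cone contributes a regular 12-gon of circumradius 2.112 (interpolated between r1=4.5 and r2=1 at t=0.682); the r=4.5 cylinder at (6.5, 1) contributes a regular 12-gon of circumradius 4.5; the cylinder at (1, 9.5) is not intersected at this z (z outside [5.5, 11.5]); the cone at (6, 15) (r1=8→r2=1) has section circumradius 5.076 here — a regular 12-gon; Merging all regions: the 3 present regions are separate (no shared area or edge), so areas and boundary lengths simply add and each stays a separate island — 3 connected regions. Overall, the cross-section has 3 separate islands. The nearest boundary edge runs (10.40, 17.54)→(11.08, 15.00); distance from the point to it = 1.15 mm. (Shell/infill is judged within the island containing the point — the largest one.) The point is inside the cross-section and 1.15 mm from the nearest boundary — more than the 0.8 mm shell width (1 × 0.8), so it's in the infill interior.

infill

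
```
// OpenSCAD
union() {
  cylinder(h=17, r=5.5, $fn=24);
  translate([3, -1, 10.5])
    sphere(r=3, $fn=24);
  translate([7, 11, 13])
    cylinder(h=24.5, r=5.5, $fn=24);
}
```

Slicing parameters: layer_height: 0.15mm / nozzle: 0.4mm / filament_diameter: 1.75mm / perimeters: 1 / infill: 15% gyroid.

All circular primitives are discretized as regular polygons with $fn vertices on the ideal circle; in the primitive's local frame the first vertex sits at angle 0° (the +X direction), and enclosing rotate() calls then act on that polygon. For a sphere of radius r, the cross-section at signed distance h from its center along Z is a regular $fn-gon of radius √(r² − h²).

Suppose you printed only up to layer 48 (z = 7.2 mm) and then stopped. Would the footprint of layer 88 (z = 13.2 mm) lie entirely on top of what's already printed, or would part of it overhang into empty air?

part overhangs

Compare the two slices. At z = 7.2: the cylinder: section is a regular 24-gon, circumradius r=5.5 (area = (24/2)·5.500²·sin(360°/24) = 93.95 mm²); the sphere at (3, -1) is absent (|z−center|=3.300 > r=3); the cylinder at (7, 11) is absent (z outside [13, 37.5]); Taking the union: only the r=5.5 cylinder is present, so the union is just that shape — area = 93.95 mm². At z = 13.2: the r=5.5 cylinder contributes a regular 24-gon of circumradius 5.5 (area = (24/2)·5.500²·sin(360°/24) = 93.95 mm²); the r=3 sphere at (3, -1) slices to a regular 24-gon of circumradius 1.308 (√(r²−h²) with h=2.7 from center) (area = (24/2)·1.308²·sin(360°/24) = 5.31 mm²); the r=5.5 cylinder at (7, 11) contributes a regular 24-gon of circumradius 5.5 (area = (24/2)·5.500²·sin(360°/24) = 93.95 mm²); Taking the union: the regions partially overlap — summed areas 193.21 mm² minus the doubly-counted overlap 5.31 mm² gives 187.90 mm² — area = 187.90 mm². Checking containment: at z = 13.2 the cross-section extends beyond the z = 7.2 cross-section by about 93.95 mm².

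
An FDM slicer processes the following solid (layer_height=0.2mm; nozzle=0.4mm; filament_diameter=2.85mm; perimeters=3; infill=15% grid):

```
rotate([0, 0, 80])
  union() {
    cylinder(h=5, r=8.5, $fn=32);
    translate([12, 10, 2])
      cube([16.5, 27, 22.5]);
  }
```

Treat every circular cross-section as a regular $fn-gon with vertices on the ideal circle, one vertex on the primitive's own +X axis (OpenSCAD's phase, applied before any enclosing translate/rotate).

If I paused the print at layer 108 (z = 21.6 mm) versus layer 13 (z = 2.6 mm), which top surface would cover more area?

layer 13 (z = 2.6 mm)

Layer 108 (z = 21.6): the cylinder is absent (z outside [0, 5]); the cube at (12, 10) (footprint 16.5×27) is included at this height (area 445.50 mm²); Merging all regions: only the 16.5×27 cube at (12, 10) is present, so the union is just that shape — area = 445.50 mm²; (rotated 80° about Z; rotation is an isometry so areas/perimeters/island counts are preserved). So its area = 445.50 mm². Layer 13 (z = 2.6): the r=8.5 cylinder contributes a regular 32-gon of circumradius 8.5 (area = (32/2)·8.500²·sin(360°/32) = 225.52 mm²); the 16.5×27 cube at (12, 10) contributes its full rectangle (area 445.50 mm²); Taking the union: the 2 present regions are separate (no shared area or edge), so areas and boundary lengths simply add and each stays a separate island — area = 671.02 mm²; (rotated 80° about Z; rotation is an isometry so areas/perimeters/island counts are preserved). So its area = 671.02 mm². Layer 13 is larger (671.02 vs 445.50 mm²).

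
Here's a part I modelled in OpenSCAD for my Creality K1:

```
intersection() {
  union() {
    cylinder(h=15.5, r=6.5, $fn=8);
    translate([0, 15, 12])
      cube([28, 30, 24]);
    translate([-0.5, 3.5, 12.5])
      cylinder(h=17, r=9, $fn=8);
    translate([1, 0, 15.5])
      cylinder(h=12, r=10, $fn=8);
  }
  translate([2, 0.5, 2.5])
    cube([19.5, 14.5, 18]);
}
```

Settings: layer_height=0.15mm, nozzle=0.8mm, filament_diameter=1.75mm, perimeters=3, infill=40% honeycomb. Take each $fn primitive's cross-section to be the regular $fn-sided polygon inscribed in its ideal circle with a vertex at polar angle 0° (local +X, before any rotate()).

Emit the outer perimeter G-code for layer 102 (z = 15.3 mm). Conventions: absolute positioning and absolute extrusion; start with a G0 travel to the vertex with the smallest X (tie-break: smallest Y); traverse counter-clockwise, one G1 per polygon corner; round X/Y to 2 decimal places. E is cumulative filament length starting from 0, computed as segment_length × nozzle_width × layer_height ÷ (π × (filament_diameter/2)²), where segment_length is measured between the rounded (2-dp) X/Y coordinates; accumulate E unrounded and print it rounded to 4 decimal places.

At z = 15.3 mm: the r=6.5 cylinder gives a regular 8-gon of circumradius 6.5 (constant along its height); the 28×30 cube at (0, 15) contributes its full rectangle; the cylinder at (-0.5, 3.5): section is a regular 8-gon, circumradius r=9; the cylinder at (1, 0) does not reach this height (z outside [15.5, 27.5]); Merging all regions: the regions partially overlap (shared area 109.68 mm²), so overlapping operands fuse into one piece — 2 connected regions; the 19.5×14.5 cube at (2, 0.5) contributes its full rectangle; After intersecting: the 19.5×14.5 cube at (2, 0.5) partially overlaps that combined region; clipping to the common part keeps 53.71 mm² — 1 connected region. The outline is a single polygon with 5 vertices. Extrusion per mm of travel: 0.8 × 0.15 / (π × 0.875²) = 0.049890. Accumulating E over each segment gives final E = 1.5232.

G0 X2.00 Y0.50 Z15.30
G1 X7.26 Y0.50 E0.2624
G1 X8.50 Y3.50 E0.4244
G1 X5.86 Y9.86 E0.7679
G1 X2.00 Y11.46 E0.9764
G1 X2.00 Y0.50 E1.5232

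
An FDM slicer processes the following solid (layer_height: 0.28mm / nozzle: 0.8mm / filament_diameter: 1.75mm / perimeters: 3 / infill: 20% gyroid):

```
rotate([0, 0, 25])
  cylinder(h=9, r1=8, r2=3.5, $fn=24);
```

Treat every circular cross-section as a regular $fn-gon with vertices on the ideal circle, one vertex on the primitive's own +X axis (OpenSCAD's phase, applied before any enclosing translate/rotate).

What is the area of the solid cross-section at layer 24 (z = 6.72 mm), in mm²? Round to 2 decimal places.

At z = 6.72 mm: the cone: at t=0.747 of its height the radius interpolates to r₁+(r₂−r₁)t = 4.640, giving a regular 24-gon of that circumradius (area = (24/2)·4.640²·sin(360°/24) = 66.87 mm²); (whole slice rotated 25° about Z — lengths, areas and connectivity unchanged). Overall, the cross-section is a single solid region. Net area = 66.87 mm².

66.87 mm²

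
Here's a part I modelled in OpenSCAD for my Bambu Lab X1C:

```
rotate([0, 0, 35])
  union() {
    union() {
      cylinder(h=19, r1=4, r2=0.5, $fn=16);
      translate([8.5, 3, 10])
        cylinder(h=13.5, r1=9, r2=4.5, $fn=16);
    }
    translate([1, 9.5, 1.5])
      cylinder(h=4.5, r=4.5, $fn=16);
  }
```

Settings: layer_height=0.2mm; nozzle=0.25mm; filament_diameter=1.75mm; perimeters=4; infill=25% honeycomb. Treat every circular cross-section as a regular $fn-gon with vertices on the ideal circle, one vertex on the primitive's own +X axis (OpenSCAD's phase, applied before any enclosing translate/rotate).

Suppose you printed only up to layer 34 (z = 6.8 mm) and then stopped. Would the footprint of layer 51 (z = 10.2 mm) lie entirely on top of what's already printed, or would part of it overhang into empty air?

part overhangs

Compare the two slices. At z = 6.8: the cone: at t=0.358 of its height the radius interpolates to r₁+(r₂−r₁)t = 2.747, giving a regular 16-gon of that circumradius (area = (16/2)·2.747²·sin(360°/16) = 23.11 mm²); the cone at (8.5, 3) does not reach this height (z outside [10, 23.5]); Combining (union): only the cone is present, so the union is just that shape — area = 23.11 mm²; the cylinder at (1, 9.5) does not reach this height (z outside [1.5, 6]); Merging all regions: only the result so far is present, so the union is just that shape — area = 23.11 mm²; (whole slice rotated 35° about Z — lengths, areas and connectivity unchanged). At z = 10.2: the cone: at t=0.537 of its height the radius interpolates to r₁+(r₂−r₁)t = 2.121, giving a regular 16-gon of that circumradius (area = (16/2)·2.121²·sin(360°/16) = 13.77 mm²); the cone at (8.5, 3) contributes a regular 16-gon of circumradius 8.933 (interpolated between r1=9 and r2=4.5 at t=0.015) (area = (16/2)·8.933²·sin(360°/16) = 244.32 mm²); Taking the union: the regions partially overlap — summed areas 258.09 mm² minus the doubly-counted overlap 5.71 mm² gives 252.39 mm² — area = 252.39 mm²; the cylinder at (1, 9.5) is absent (z outside [1.5, 6]); Taking the union: only the result so far is present, so the union is just that shape — area = 252.39 mm²; (whole slice rotated 35° about Z — lengths, areas and connectivity unchanged). Checking containment: at z = 10.2 the cross-section extends beyond the z = 6.8 cross-section by about 234.61 mm².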